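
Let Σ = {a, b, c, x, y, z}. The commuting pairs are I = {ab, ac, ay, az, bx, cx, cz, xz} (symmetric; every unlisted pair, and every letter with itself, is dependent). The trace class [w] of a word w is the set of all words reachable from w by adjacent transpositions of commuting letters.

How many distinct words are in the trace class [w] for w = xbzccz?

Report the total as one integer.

piece 0:x — minimal
piece 1:b — minimal
piece 2:z rests on {1:b}
piece 3:c rests on {1:b}
piece 4:c rests on {3:c}
piece 5:z rests on {2:z}
minimal pieces: {0:x, 1:b}
ways to finish when only these pieces remain (= sum over removing one remaining piece with nothing left below it):
  1 left: {0}→1  {4}→1  {5}→1
  2 left: {0,4}→2  {0,5}→2  {2,5}→1  {3,4}→1  {4,5}→2
  3 left: {0,2,5}→3  {0,3,4}→3  {0,4,5}→6  {2,4,5}→3  {3,4,5}→3
  4 left: {0,2,4,5}→12  {0,3,4,5}→12  {2,3,4,5}→6
  placing 0:x first → 6 extensions
  placing 1:b first → 30 extensions
total linear extensions = 36

36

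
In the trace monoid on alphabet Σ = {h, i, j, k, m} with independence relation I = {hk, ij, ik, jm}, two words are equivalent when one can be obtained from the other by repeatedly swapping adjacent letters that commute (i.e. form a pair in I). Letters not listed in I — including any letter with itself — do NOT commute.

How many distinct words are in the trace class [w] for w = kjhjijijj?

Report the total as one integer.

piece 0:k — minimal
piece 1:j rests on {0:k}
piece 2:h rests on {1:j}
piece 3:j rests on {2:h}
piece 4:i rests on {2:h}
piece 5:j rests on {3:j}
piece 6:i rests on {4:i}
piece 7:j rests on {5:j}
piece 8:j rests on {7:j}
minimal pieces: {0:k}
ways to finish when only these pieces remain (= sum over removing one remaining piece with nothing left below it):
  1 left: {6}→1  {8}→1
  2 left: {4,6}→1  {6,8}→2  {7,8}→1
  3 left: {4,6,8}→3  {5,7,8}→1  {6,7,8}→3
  4 left: {3,5,7,8}→1  {4,6,7,8}→6  {5,6,7,8}→4
  5 left: {3,5,6,7,8}→5  {4,5,6,7,8}→10
  6 left: {3,4,5,6,7,8}→15
  7 left: {2,3,4,5,6,7,8}→15
  placing 0:k first → 15 extensions

15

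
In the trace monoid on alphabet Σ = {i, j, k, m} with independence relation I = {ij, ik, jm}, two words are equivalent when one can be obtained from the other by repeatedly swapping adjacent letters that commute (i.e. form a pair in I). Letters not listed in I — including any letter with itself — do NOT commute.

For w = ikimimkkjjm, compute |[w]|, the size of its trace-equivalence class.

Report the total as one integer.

drop 0:i onto floor
drop 1:k onto floor
drop 2:i onto {0:i}
drop 3:m onto {1:k, 2:i}
drop 4:i onto {3:m}
drop 5:m onto {4:i}
drop 6:k onto {5:m}
drop 7:k onto {6:k}
drop 8:j onto {7:k}
drop 9:j onto {8:j}
drop 10:m onto {7:k}
ground layer = {0:i, 1:k}
drop-orders for the pieces not yet dropped (sum over which currently-grounded one goes next):
  1 to go: {9} 1  {10} 1
  2 to go: {8,9} 1  {9,10} 2
  3 to go: {8,9,10} 3
  4 to go: {7,8,9,10} 3
  5 to go: {6,7,8,9,10} 3
  6 to go: {5,6,7,8,9,10} 3
  7 to go: {4,5,6,7,8,9,10} 3
  8 to go: {3,4,5,6,7,8,9,10} 3
  9 to go: {1,3,4,5,6,7,8,9,10} 3  {2,3,4,5,6,7,8,9,10} 3
  if 0:i drops first: 6 orders
  if 1:k drops first: 3 orders
heap linearizations: 9

9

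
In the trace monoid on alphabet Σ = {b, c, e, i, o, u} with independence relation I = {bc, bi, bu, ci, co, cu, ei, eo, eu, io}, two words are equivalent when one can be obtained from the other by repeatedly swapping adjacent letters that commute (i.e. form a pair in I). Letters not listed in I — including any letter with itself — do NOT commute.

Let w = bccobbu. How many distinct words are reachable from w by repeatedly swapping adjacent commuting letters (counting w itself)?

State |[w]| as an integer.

63

drop 0:b onto floor
drop 1:c onto floor
drop 2:c onto {1:c}
drop 3:o onto {0:b}
drop 4:b onto {3:o}
drop 5:b onto {4:b}
drop 6:u onto {3:o}
ground layer = {0:b, 1:c}
drop-orders for the pieces not yet dropped (sum over which currently-grounded one goes next):
  1 to go: {2} 1  {5} 1  {6} 1
  2 to go: {1,2} 1  {2,5} 2  {2,6} 2  {4,5} 1  {5,6} 2
  3 to go: {1,2,5} 3  {1,2,6} 3  {2,4,5} 3  {2,5,6} 6  {4,5,6} 3
  4 to go: {1,2,4,5} 6  {1,2,5,6} 12  {2,4,5,6} 12  {3,4,5,6} 3
  5 to go: {0,3,4,5,6} 3  {1,2,4,5,6} 30  {2,3,4,5,6} 15
  if 0:b drops first: 45 orders
  if 1:c drops first: 18 orders
heap linearizations: 63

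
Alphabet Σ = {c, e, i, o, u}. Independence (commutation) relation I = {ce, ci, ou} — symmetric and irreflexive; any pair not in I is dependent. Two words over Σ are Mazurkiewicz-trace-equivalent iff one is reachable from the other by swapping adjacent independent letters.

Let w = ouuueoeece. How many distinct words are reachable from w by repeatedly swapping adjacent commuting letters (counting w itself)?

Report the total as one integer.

piece 0:o — minimal
piece 1:u — minimal
piece 2:u rests on {1:u}
piece 3:u rests on {2:u}
piece 4:e rests on {0:o, 3:u}
piece 5:o rests on {4:e}
piece 6:e rests on {5:o}
piece 7:e rests on {6:e}
piece 8:c rests on {5:o}
piece 9:e rests on {7:e}
minimal pieces: {0:o, 1:u}
ways to finish when only these pieces remain (= sum over removing one remaining piece with nothing left below it):
  1 left: {8}→1  {9}→1
  2 left: {7,9}→1  {8,9}→2
  3 left: {6,7,9}→1  {7,8,9}→3
  4 left: {6,7,8,9}→4
  5 left: {5,6,7,8,9}→4
  6 left: {4,5,6,7,8,9}→4
  7 left: {0,4,5,6,7,8,9}→4  {3,4,5,6,7,8,9}→4
  8 left: {0,3,4,5,6,7,8,9}→8  {2,3,4,5,6,7,8,9}→4
  placing 0:o first → 4 extensions
  placing 1:u first → 12 extensions
total linear extensions = 16

16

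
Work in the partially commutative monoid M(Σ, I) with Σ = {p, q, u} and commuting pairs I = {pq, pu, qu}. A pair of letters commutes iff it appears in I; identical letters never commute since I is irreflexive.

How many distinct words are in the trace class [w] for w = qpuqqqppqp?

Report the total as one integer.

1260

#0=q has no predecessor
#1=p has no predecessor
#2=u has no predecessor
#3=q depends on [0:q]
#4=q depends on [3:q]
#5=q depends on [4:q]
#6=p depends on [1:p]
#7=p depends on [6:p]
#8=q depends on [5:q]
#9=p depends on [7:p]
sources: [0:q, 1:p, 2:u]
N(rest) = Σ N(rest − s) over sources s of rest; N(one piece) = 1:
  size 1 → [2]=1  [8]=1  [9]=1
  size 2 → [2,8]=2  [2,9]=2  [5,8]=1  [7,9]=1  [8,9]=2
  size 3 → [2,5,8]=3  [2,7,9]=3  [2,8,9]=6  [4,5,8]=1  [5,8,9]=3  [6,7,9]=1  [7,8,9]=3
  size 4 → [1,6,7,9]=1  [2,4,5,8]=4  [2,5,8,9]=12  [2,6,7,9]=4  [2,7,8,9]=12  [3,4,5,8]=1  [4,5,8,9]=4  [5,7,8,9]=6  [6,7,8,9]=4
  size 5 → [0,3,4,5,8]=1  [1,2,6,7,9]=5  [1,6,7,8,9]=5  [2,3,4,5,8]=5  [2,4,5,8,9]=20  [2,5,7,8,9]=30  [2,6,7,8,9]=20  [3,4,5,8,9]=5  [4,5,7,8,9]=10  [5,6,7,8,9]=10
  size 6 → [0,2,3,4,5,8]=6  [0,3,4,5,8,9]=6  [1,2,6,7,8,9]=30  [1,5,6,7,8,9]=15  [2,3,4,5,8,9]=30  [2,4,5,7,8,9]=60  [2,5,6,7,8,9]=60  [3,4,5,7,8,9]=15  [4,5,6,7,8,9]=20
  size 7 → [0,2,3,4,5,8,9]=42  [0,3,4,5,7,8,9]=21  [1,2,5,6,7,8,9]=105  [1,4,5,6,7,8,9]=35  [2,3,4,5,7,8,9]=105  [2,4,5,6,7,8,9]=140  [3,4,5,6,7,8,9]=35
  size 8 → [0,2,3,4,5,7,8,9]=168  [0,3,4,5,6,7,8,9]=56  [1,2,4,5,6,7,8,9]=280  [1,3,4,5,6,7,8,9]=70  [2,3,4,5,6,7,8,9]=280
  first=0(q) contributes 630
  first=1(p) contributes 504
  first=2(u) contributes 126
|[w]| = 1260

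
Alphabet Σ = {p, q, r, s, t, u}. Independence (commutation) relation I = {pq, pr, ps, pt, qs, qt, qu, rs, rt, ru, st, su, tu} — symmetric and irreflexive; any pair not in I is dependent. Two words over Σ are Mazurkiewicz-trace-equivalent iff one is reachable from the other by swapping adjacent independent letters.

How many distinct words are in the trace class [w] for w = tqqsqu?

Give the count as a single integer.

0(t) covers ∅
1(q) covers ∅
2(q) covers 1:q
3(s) covers ∅
4(q) covers 2:q
5(u) covers ∅
floor of heap: 0:t, 1:q, 3:s, 5:u
completions by unplaced set U, small U first (add the entries for U minus each lowest piece of U):
  |U|=1: {0}:1  {3}:1  {4}:1  {5}:1
  |U|=2: {0,3}:2  {0,4}:2  {0,5}:2  {2,4}:1  {3,4}:2  {3,5}:2  {4,5}:2
  |U|=3: {0,2,4}:3  {0,3,4}:6  {0,3,5}:6  {0,4,5}:6  {1,2,4}:1  {2,3,4}:3  {2,4,5}:3  {3,4,5}:6
  |U|=4: {0,1,2,4}:4  {0,2,3,4}:12  {0,2,4,5}:12  {0,3,4,5}:24  {1,2,3,4}:4  {1,2,4,5}:4  {2,3,4,5}:12
  start at 0(t): 20
  start at 1(q): 60
  start at 3(s): 20
  start at 5(u): 20
sum over floor = 120

120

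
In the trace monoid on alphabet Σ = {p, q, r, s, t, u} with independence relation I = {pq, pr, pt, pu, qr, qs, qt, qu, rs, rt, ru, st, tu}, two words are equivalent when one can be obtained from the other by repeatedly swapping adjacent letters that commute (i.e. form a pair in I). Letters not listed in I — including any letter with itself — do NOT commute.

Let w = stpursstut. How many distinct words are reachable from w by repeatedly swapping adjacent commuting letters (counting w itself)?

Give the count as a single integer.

1680

drop 0:s onto floor
drop 1:t onto floor
drop 2:p onto {0:s}
drop 3:u onto {0:s}
drop 4:r onto floor
drop 5:s onto {2:p, 3:u}
drop 6:s onto {5:s}
drop 7:t onto {1:t}
drop 8:u onto {6:s}
drop 9:t onto {7:t}
ground layer = {0:s, 1:t, 4:r}
drop-orders for the pieces not yet dropped (sum over which currently-grounded one goes next):
  1 to go: {4} 1  {8} 1  {9} 1
  2 to go: {4,8} 2  {4,9} 2  {6,8} 1  {7,9} 1  {8,9} 2
  3 to go: {1,7,9} 1  {4,6,8} 3  {4,7,9} 3  {4,8,9} 6  {5,6,8} 1  {6,8,9} 3  {7,8,9} 3
  4 to go: {1,4,7,9} 4  {1,7,8,9} 4  {2,5,6,8} 1  {3,5,6,8} 1  {4,5,6,8} 4  {4,6,8,9} 12  {4,7,8,9} 12  {5,6,8,9} 4  {6,7,8,9} 6
  5 to go: {1,4,7,8,9} 20  {1,6,7,8,9} 10  {2,3,5,6,8} 2  {2,4,5,6,8} 5  {2,5,6,8,9} 5  {3,4,5,6,8} 5  {3,5,6,8,9} 5  {4,5,6,8,9} 20  {4,6,7,8,9} 30  {5,6,7,8,9} 10
  6 to go: {0,2,3,5,6,8} 2  {1,4,6,7,8,9} 60  {1,5,6,7,8,9} 20  {2,3,4,5,6,8} 12  {2,3,5,6,8,9} 12  {2,4,5,6,8,9} 30  {2,5,6,7,8,9} 15  {3,4,5,6,8,9} 30  {3,5,6,7,8,9} 15  {4,5,6,7,8,9} 60
  7 to go: {0,2,3,4,5,6,8} 14  {0,2,3,5,6,8,9} 14  {1,2,5,6,7,8,9} 35  {1,3,5,6,7,8,9} 35  {1,4,5,6,7,8,9} 140  {2,3,4,5,6,8,9} 84  {2,3,5,6,7,8,9} 42  {2,4,5,6,7,8,9} 105  {3,4,5,6,7,8,9} 105
  8 to go: {0,2,3,4,5,6,8,9} 112  {0,2,3,5,6,7,8,9} 56  {1,2,3,5,6,7,8,9} 112  {1,2,4,5,6,7,8,9} 280  {1,3,4,5,6,7,8,9} 280  {2,3,4,5,6,7,8,9} 336
  if 0:s drops first: 1008 orders
  if 1:t drops first: 504 orders
  if 4:r drops first: 168 orders
heap linearizations: 1680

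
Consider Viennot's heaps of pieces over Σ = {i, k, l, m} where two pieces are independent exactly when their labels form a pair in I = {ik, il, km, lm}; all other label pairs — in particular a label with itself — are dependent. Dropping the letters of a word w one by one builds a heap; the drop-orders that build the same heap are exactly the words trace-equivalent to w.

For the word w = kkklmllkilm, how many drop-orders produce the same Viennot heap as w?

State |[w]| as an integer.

drop 0:k onto floor
drop 1:k onto {0:k}
drop 2:k onto {1:k}
drop 3:l onto {2:k}
drop 4:m onto floor
drop 5:l onto {3:l}
drop 6:l onto {5:l}
drop 7:k onto {6:l}
drop 8:i onto {4:m}
drop 9:l onto {7:k}
drop 10:m onto {8:i}
ground layer = {0:k, 4:m}
drop-orders for the pieces not yet dropped (sum over which currently-grounded one goes next):
  1 to go: {9} 1  {10} 1
  2 to go: {7,9} 1  {8,10} 1  {9,10} 2
  3 to go: {4,8,10} 1  {6,7,9} 1  {7,9,10} 3  {8,9,10} 3
  4 to go: {4,8,9,10} 4  {5,6,7,9} 1  {6,7,9,10} 4  {7,8,9,10} 6
  5 to go: {3,5,6,7,9} 1  {4,7,8,9,10} 10  {5,6,7,9,10} 5  {6,7,8,9,10} 10
  6 to go: {2,3,5,6,7,9} 1  {3,5,6,7,9,10} 6  {4,6,7,8,9,10} 20  {5,6,7,8,9,10} 15
  7 to go: {1,2,3,5,6,7,9} 1  {2,3,5,6,7,9,10} 7  {3,5,6,7,8,9,10} 21  {4,5,6,7,8,9,10} 35
  8 to go: {0,1,2,3,5,6,7,9} 1  {1,2,3,5,6,7,9,10} 8  {2,3,5,6,7,8,9,10} 28  {3,4,5,6,7,8,9,10} 56
  9 to go: {0,1,2,3,5,6,7,9,10} 9  {1,2,3,5,6,7,8,9,10} 36  {2,3,4,5,6,7,8,9,10} 84
  if 0:k drops first: 120 orders
  if 4:m drops first: 45 orders
heap linearizations: 165

165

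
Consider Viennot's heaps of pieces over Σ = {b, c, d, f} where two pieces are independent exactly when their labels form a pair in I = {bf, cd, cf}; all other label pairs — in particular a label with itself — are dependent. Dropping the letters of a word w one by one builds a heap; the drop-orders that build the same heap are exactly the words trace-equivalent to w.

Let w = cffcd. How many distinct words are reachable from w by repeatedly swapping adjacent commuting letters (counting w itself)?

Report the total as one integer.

drop 0:c onto floor
drop 1:f onto floor
drop 2:f onto {1:f}
drop 3:c onto {0:c}
drop 4:d onto {2:f}
ground layer = {0:c, 1:f}
drop-orders for the pieces not yet dropped (sum over which currently-grounded one goes next):
  1 to go: {3} 1  {4} 1
  2 to go: {0,3} 1  {2,4} 1  {3,4} 2
  3 to go: {0,3,4} 3  {1,2,4} 1  {2,3,4} 3
  if 0:c drops first: 4 orders
  if 1:f drops first: 6 orders
heap linearizations: 10

10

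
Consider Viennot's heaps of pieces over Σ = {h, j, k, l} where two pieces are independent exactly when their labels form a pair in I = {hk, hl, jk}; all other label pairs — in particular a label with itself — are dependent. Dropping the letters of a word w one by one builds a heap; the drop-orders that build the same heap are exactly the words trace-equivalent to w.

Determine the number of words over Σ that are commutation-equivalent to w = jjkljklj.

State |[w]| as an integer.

6

drop 0:j onto floor
drop 1:j onto {0:j}
drop 2:k onto floor
drop 3:l onto {1:j, 2:k}
drop 4:j onto {3:l}
drop 5:k onto {3:l}
drop 6:l onto {4:j, 5:k}
drop 7:j onto {6:l}
ground layer = {0:j, 2:k}
drop-orders for the pieces not yet dropped (sum over which currently-grounded one goes next):
  1 to go: {7} 1
  2 to go: {6,7} 1
  3 to go: {4,6,7} 1  {5,6,7} 1
  4 to go: {4,5,6,7} 2
  5 to go: {3,4,5,6,7} 2
  6 to go: {1,3,4,5,6,7} 2  {2,3,4,5,6,7} 2
  if 0:j drops first: 4 orders
  if 2:k drops first: 2 orders
heap linearizations: 6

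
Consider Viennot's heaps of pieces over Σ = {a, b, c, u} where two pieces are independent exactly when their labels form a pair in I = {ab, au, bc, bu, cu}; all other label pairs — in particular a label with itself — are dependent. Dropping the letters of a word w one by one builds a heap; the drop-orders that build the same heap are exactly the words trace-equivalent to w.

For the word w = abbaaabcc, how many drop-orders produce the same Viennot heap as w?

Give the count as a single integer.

84

0(a) covers ∅
1(b) covers ∅
2(b) covers 1:b
3(a) covers 0:a
4(a) covers 3:a
5(a) covers 4:a
6(b) covers 2:b
7(c) covers 5:a
8(c) covers 7:c
floor of heap: 0:a, 1:b
completions by unplaced set U, small U first (add the entries for U minus each lowest piece of U):
  |U|=1: {6}:1  {8}:1
  |U|=2: {2,6}:1  {6,8}:2  {7,8}:1
  |U|=3: {1,2,6}:1  {2,6,8}:3  {5,7,8}:1  {6,7,8}:3
  |U|=4: {1,2,6,8}:4  {2,6,7,8}:6  {4,5,7,8}:1  {5,6,7,8}:4
  |U|=5: {1,2,6,7,8}:10  {2,5,6,7,8}:10  {3,4,5,7,8}:1  {4,5,6,7,8}:5
  |U|=6: {0,3,4,5,7,8}:1  {1,2,5,6,7,8}:20  {2,4,5,6,7,8}:15  {3,4,5,6,7,8}:6
  |U|=7: {0,3,4,5,6,7,8}:7  {1,2,4,5,6,7,8}:35  {2,3,4,5,6,7,8}:21
  start at 0(a): 56
  start at 1(b): 28
sum over floor = 84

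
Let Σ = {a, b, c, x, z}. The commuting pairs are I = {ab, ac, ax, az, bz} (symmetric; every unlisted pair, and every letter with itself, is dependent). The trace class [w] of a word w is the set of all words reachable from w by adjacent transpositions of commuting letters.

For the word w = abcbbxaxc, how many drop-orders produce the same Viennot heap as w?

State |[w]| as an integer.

#0=a has no predecessor
#1=b has no predecessor
#2=c depends on [1:b]
#3=b depends on [2:c]
#4=b depends on [3:b]
#5=x depends on [4:b]
#6=a depends on [0:a]
#7=x depends on [5:x]
#8=c depends on [7:x]
sources: [0:a, 1:b]
N(rest) = Σ N(rest − s) over sources s of rest; N(one piece) = 1:
  size 1 → [6]=1  [8]=1
  size 2 → [0,6]=1  [6,8]=2  [7,8]=1
  size 3 → [0,6,8]=3  [5,7,8]=1  [6,7,8]=3
  size 4 → [0,6,7,8]=6  [4,5,7,8]=1  [5,6,7,8]=4
  size 5 → [0,5,6,7,8]=10  [3,4,5,7,8]=1  [4,5,6,7,8]=5
  size 6 → [0,4,5,6,7,8]=15  [2,3,4,5,7,8]=1  [3,4,5,6,7,8]=6
  size 7 → [0,3,4,5,6,7,8]=21  [1,2,3,4,5,7,8]=1  [2,3,4,5,6,7,8]=7
  first=0(a) contributes 8
  first=1(b) contributes 28
|[w]| = 36

36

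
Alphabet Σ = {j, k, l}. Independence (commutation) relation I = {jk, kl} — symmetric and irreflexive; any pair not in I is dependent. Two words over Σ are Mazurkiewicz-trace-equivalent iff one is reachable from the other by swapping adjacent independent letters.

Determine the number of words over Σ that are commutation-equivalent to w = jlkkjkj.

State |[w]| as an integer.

35

0(j) covers ∅
1(l) covers 0:j
2(k) covers ∅
3(k) covers 2:k
4(j) covers 1:l
5(k) covers 3:k
6(j) covers 4:j
floor of heap: 0:j, 2:k
completions by unplaced set U, small U first (add the entries for U minus each lowest piece of U):
  |U|=1: {5}:1  {6}:1
  |U|=2: {3,5}:1  {4,6}:1  {5,6}:2
  |U|=3: {1,4,6}:1  {2,3,5}:1  {3,5,6}:3  {4,5,6}:3
  |U|=4: {0,1,4,6}:1  {1,4,5,6}:4  {2,3,5,6}:4  {3,4,5,6}:6
  |U|=5: {0,1,4,5,6}:5  {1,3,4,5,6}:10  {2,3,4,5,6}:10
  start at 0(j): 20
  start at 2(k): 15
sum over floor = 35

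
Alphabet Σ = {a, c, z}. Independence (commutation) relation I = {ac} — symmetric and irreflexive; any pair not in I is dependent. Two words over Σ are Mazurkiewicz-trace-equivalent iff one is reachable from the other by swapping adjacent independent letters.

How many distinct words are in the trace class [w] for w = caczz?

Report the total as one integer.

#0=c has no predecessor
#1=a has no predecessor
#2=c depends on [0:c]
#3=z depends on [1:a, 2:c]
#4=z depends on [3:z]
sources: [0:c, 1:a]
N(rest) = Σ N(rest − s) over sources s of rest; N(one piece) = 1:
  size 1 → [4]=1
  size 2 → [3,4]=1
  size 3 → [1,3,4]=1  [2,3,4]=1
  first=0(c) contributes 2
  first=1(a) contributes 1
|[w]| = 3

3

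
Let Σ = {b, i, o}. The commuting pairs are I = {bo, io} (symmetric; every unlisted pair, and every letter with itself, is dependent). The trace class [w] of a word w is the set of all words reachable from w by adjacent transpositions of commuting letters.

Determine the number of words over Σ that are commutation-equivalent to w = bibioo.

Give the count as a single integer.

0(b) covers ∅
1(i) covers 0:b
2(b) covers 1:i
3(i) covers 2:b
4(o) covers ∅
5(o) covers 4:o
floor of heap: 0:b, 4:o
completions by unplaced set U, small U first (add the entries for U minus each lowest piece of U):
  |U|=1: {3}:1  {5}:1
  |U|=2: {2,3}:1  {3,5}:2  {4,5}:1
  |U|=3: {1,2,3}:1  {2,3,5}:3  {3,4,5}:3
  |U|=4: {0,1,2,3}:1  {1,2,3,5}:4  {2,3,4,5}:6
  start at 0(b): 10
  start at 4(o): 5
sum over floor = 15

15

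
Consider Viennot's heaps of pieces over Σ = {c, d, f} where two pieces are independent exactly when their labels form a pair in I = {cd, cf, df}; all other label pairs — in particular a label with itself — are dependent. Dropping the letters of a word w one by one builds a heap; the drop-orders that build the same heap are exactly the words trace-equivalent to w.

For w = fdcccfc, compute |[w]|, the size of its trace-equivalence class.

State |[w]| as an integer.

piece 0:f — minimal
piece 1:d — minimal
piece 2:c — minimal
piece 3:c rests on {2:c}
piece 4:c rests on {3:c}
piece 5:f rests on {0:f}
piece 6:c rests on {4:c}
minimal pieces: {0:f, 1:d, 2:c}
ways to finish when only these pieces remain (= sum over removing one remaining piece with nothing left below it):
  1 left: {1}→1  {5}→1  {6}→1
  2 left: {0,5}→1  {1,5}→2  {1,6}→2  {4,6}→1  {5,6}→2
  3 left: {0,1,5}→3  {0,5,6}→3  {1,4,6}→3  {1,5,6}→6  {3,4,6}→1  {4,5,6}→3
  4 left: {0,1,5,6}→12  {0,4,5,6}→6  {1,3,4,6}→4  {1,4,5,6}→12  {2,3,4,6}→1  {3,4,5,6}→4
  5 left: {0,1,4,5,6}→30  {0,3,4,5,6}→10  {1,2,3,4,6}→5  {1,3,4,5,6}→20  {2,3,4,5,6}→5
  placing 0:f first → 30 extensions
  placing 1:d first → 15 extensions
  placing 2:c first → 60 extensions
total linear extensions = 105

105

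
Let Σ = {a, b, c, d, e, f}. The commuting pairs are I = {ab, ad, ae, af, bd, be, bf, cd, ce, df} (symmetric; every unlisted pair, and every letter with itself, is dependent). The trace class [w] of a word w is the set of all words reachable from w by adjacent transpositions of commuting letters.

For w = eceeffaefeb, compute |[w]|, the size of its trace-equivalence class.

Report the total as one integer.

260

0(e) covers ∅
1(c) covers ∅
2(e) covers 0:e
3(e) covers 2:e
4(f) covers 1:c, 3:e
5(f) covers 4:f
6(a) covers 1:c
7(e) covers 5:f
8(f) covers 7:e
9(e) covers 8:f
10(b) covers 1:c
floor of heap: 0:e, 1:c
completions by unplaced set U, small U first (add the entries for U minus each lowest piece of U):
  |U|=1: {6}:1  {9}:1  {10}:1
  |U|=2: {6,9}:2  {6,10}:2  {8,9}:1  {9,10}:2
  |U|=3: {6,8,9}:3  {6,9,10}:6  {7,8,9}:1  {8,9,10}:3
  |U|=4: {5,7,8,9}:1  {6,7,8,9}:4  {6,8,9,10}:12  {7,8,9,10}:4
  |U|=5: {4,5,7,8,9}:1  {5,6,7,8,9}:5  {5,7,8,9,10}:5  {6,7,8,9,10}:20
  |U|=6: {3,4,5,7,8,9}:1  {4,5,6,7,8,9}:6  {4,5,7,8,9,10}:6  {5,6,7,8,9,10}:30
  |U|=7: {2,3,4,5,7,8,9}:1  {3,4,5,6,7,8,9}:7  {3,4,5,7,8,9,10}:7  {4,5,6,7,8,9,10}:42
  |U|=8: {0,2,3,4,5,7,8,9}:1  {1,4,5,6,7,8,9,10}:42  {2,3,4,5,6,7,8,9}:8  {2,3,4,5,7,8,9,10}:8  {3,4,5,6,7,8,9,10}:56
  |U|=9: {0,2,3,4,5,6,7,8,9}:9  {0,2,3,4,5,7,8,9,10}:9  {1,3,4,5,6,7,8,9,10}:98  {2,3,4,5,6,7,8,9,10}:72
  start at 0(e): 170
  start at 1(c): 90
sum over floor = 260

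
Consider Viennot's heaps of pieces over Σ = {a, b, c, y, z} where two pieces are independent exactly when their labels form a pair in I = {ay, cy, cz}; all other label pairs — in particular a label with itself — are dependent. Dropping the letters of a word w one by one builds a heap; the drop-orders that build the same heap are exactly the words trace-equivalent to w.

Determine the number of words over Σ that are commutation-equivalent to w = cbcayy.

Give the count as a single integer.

piece 0:c — minimal
piece 1:b rests on {0:c}
piece 2:c rests on {1:b}
piece 3:a rests on {2:c}
piece 4:y rests on {1:b}
piece 5:y rests on {4:y}
minimal pieces: {0:c}
ways to finish when only these pieces remain (= sum over removing one remaining piece with nothing left below it):
  1 left: {3}→1  {5}→1
  2 left: {2,3}→1  {3,5}→2  {4,5}→1
  3 left: {2,3,5}→3  {3,4,5}→3
  4 left: {2,3,4,5}→6
  placing 0:c first → 6 extensions

6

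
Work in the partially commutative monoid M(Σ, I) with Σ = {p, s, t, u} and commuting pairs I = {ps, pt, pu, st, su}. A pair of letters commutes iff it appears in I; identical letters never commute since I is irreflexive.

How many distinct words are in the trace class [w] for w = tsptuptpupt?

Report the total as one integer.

#0=t has no predecessor
#1=s has no predecessor
#2=p has no predecessor
#3=t depends on [0:t]
#4=u depends on [3:t]
#5=p depends on [2:p]
#6=t depends on [4:u]
#7=p depends on [5:p]
#8=u depends on [6:t]
#9=p depends on [7:p]
#10=t depends on [8:u]
sources: [0:t, 1:s, 2:p]
N(rest) = Σ N(rest − s) over sources s of rest; N(one piece) = 1:
  size 1 → [1]=1  [9]=1  [10]=1
  size 2 → [1,9]=2  [1,10]=2  [7,9]=1  [8,10]=1  [9,10]=2
  size 3 → [1,7,9]=3  [1,8,10]=3  [1,9,10]=6  [5,7,9]=1  [6,8,10]=1  [7,9,10]=3  [8,9,10]=3
  size 4 → [1,5,7,9]=4  [1,6,8,10]=4  [1,7,9,10]=12  [1,8,9,10]=12  [2,5,7,9]=1  [4,6,8,10]=1  [5,7,9,10]=4  [6,8,9,10]=4  [7,8,9,10]=6
  size 5 → [1,2,5,7,9]=5  [1,4,6,8,10]=5  [1,5,7,9,10]=20  [1,6,8,9,10]=20  [1,7,8,9,10]=30  [2,5,7,9,10]=5  [3,4,6,8,10]=1  [4,6,8,9,10]=5  [5,7,8,9,10]=10  [6,7,8,9,10]=10
  size 6 → [0,3,4,6,8,10]=1  [1,2,5,7,9,10]=30  [1,3,4,6,8,10]=6  [1,4,6,8,9,10]=30  [1,5,7,8,9,10]=60  [1,6,7,8,9,10]=60  [2,5,7,8,9,10]=15  [3,4,6,8,9,10]=6  [4,6,7,8,9,10]=15  [5,6,7,8,9,10]=20
  size 7 → [0,1,3,4,6,8,10]=7  [0,3,4,6,8,9,10]=7  [1,2,5,7,8,9,10]=105  [1,3,4,6,8,9,10]=42  [1,4,6,7,8,9,10]=105  [1,5,6,7,8,9,10]=140  [2,5,6,7,8,9,10]=35  [3,4,6,7,8,9,10]=21  [4,5,6,7,8,9,10]=35
  size 8 → [0,1,3,4,6,8,9,10]=56  [0,3,4,6,7,8,9,10]=28  [1,2,5,6,7,8,9,10]=280  [1,3,4,6,7,8,9,10]=168  [1,4,5,6,7,8,9,10]=280  [2,4,5,6,7,8,9,10]=70  [3,4,5,6,7,8,9,10]=56
  size 9 → [0,1,3,4,6,7,8,9,10]=252  [0,3,4,5,6,7,8,9,10]=84  [1,2,4,5,6,7,8,9,10]=630  [1,3,4,5,6,7,8,9,10]=504  [2,3,4,5,6,7,8,9,10]=126
  first=0(t) contributes 1260
  first=1(s) contributes 210
  first=2(p) contributes 840
|[w]| = 2310

2310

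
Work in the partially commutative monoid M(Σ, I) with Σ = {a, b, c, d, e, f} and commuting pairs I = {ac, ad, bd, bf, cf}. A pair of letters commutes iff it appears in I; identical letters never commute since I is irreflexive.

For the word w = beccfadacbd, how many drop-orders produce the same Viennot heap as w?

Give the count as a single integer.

piece 0:b — minimal
piece 1:e rests on {0:b}
piece 2:c rests on {1:e}
piece 3:c rests on {2:c}
piece 4:f rests on {1:e}
piece 5:a rests on {4:f}
piece 6:d rests on {3:c, 4:f}
piece 7:a rests on {5:a}
piece 8:c rests on {6:d}
piece 9:b rests on {7:a, 8:c}
piece 10:d rests on {8:c}
minimal pieces: {0:b}
ways to finish when only these pieces remain (= sum over removing one remaining piece with nothing left below it):
  1 left: {9}→1  {10}→1
  2 left: {7,9}→1  {9,10}→2
  3 left: {5,7,9}→1  {7,9,10}→3  {8,9,10}→2
  4 left: {5,7,9,10}→4  {6,8,9,10}→2  {7,8,9,10}→5
  5 left: {3,6,8,9,10}→2  {5,7,8,9,10}→9  {6,7,8,9,10}→7
  6 left: {2,3,6,8,9,10}→2  {3,6,7,8,9,10}→9  {5,6,7,8,9,10}→16
  7 left: {2,3,6,7,8,9,10}→11  {3,5,6,7,8,9,10}→25  {4,5,6,7,8,9,10}→16
  8 left: {2,3,5,6,7,8,9,10}→36  {3,4,5,6,7,8,9,10}→41
  9 left: {2,3,4,5,6,7,8,9,10}→77
  placing 0:b first → 77 extensions

77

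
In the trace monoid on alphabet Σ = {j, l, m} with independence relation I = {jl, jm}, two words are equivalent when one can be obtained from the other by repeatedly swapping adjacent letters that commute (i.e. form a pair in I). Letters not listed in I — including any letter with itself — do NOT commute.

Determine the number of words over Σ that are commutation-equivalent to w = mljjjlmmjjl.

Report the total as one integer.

0(m) covers ∅
1(l) covers 0:m
2(j) covers ∅
3(j) covers 2:j
4(j) covers 3:j
5(l) covers 1:l
6(m) covers 5:l
7(m) covers 6:m
8(j) covers 4:j
9(j) covers 8:j
10(l) covers 7:m
floor of heap: 0:m, 2:j
completions by unplaced set U, small U first (add the entries for U minus each lowest piece of U):
  |U|=1: {9}:1  {10}:1
  |U|=2: {7,10}:1  {8,9}:1  {9,10}:2
  |U|=3: {4,8,9}:1  {6,7,10}:1  {7,9,10}:3  {8,9,10}:3
  |U|=4: {3,4,8,9}:1  {4,8,9,10}:4  {5,6,7,10}:1  {6,7,9,10}:4  {7,8,9,10}:6
  |U|=5: {1,5,6,7,10}:1  {2,3,4,8,9}:1  {3,4,8,9,10}:5  {4,7,8,9,10}:10  {5,6,7,9,10}:5  {6,7,8,9,10}:10
  |U|=6: {0,1,5,6,7,10}:1  {1,5,6,7,9,10}:6  {2,3,4,8,9,10}:6  {3,4,7,8,9,10}:15  {4,6,7,8,9,10}:20  {5,6,7,8,9,10}:15
  |U|=7: {0,1,5,6,7,9,10}:7  {1,5,6,7,8,9,10}:21  {2,3,4,7,8,9,10}:21  {3,4,6,7,8,9,10}:35  {4,5,6,7,8,9,10}:35
  |U|=8: {0,1,5,6,7,8,9,10}:28  {1,4,5,6,7,8,9,10}:56  {2,3,4,6,7,8,9,10}:56  {3,4,5,6,7,8,9,10}:70
  |U|=9: {0,1,4,5,6,7,8,9,10}:84  {1,3,4,5,6,7,8,9,10}:126  {2,3,4,5,6,7,8,9,10}:126
  start at 0(m): 252
  start at 2(j): 210
sum over floor = 462

462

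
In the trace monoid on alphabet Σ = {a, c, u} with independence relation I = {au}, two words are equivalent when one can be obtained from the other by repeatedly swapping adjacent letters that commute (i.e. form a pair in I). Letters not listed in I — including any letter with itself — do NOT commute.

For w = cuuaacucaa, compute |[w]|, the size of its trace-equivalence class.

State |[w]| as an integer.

6

piece 0:c — minimal
piece 1:u rests on {0:c}
piece 2:u rests on {1:u}
piece 3:a rests on {0:c}
piece 4:a rests on {3:a}
piece 5:c rests on {2:u, 4:a}
piece 6:u rests on {5:c}
piece 7:c rests on {6:u}
piece 8:a rests on {7:c}
piece 9:a rests on {8:a}
minimal pieces: {0:c}
ways to finish when only these pieces remain (= sum over removing one remaining piece with nothing left below it):
  1 left: {9}→1
  2 left: {8,9}→1
  3 left: {7,8,9}→1
  4 left: {6,7,8,9}→1
  5 left: {5,6,7,8,9}→1
  6 left: {2,5,6,7,8,9}→1  {4,5,6,7,8,9}→1
  7 left: {1,2,5,6,7,8,9}→1  {2,4,5,6,7,8,9}→2  {3,4,5,6,7,8,9}→1
  8 left: {1,2,4,5,6,7,8,9}→3  {2,3,4,5,6,7,8,9}→3
  placing 0:c first → 6 extensions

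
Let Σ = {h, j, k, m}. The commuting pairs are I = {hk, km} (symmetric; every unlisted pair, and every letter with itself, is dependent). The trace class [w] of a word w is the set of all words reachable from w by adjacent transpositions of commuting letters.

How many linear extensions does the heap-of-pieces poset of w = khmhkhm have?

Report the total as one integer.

21

#0=k has no predecessor
#1=h has no predecessor
#2=m depends on [1:h]
#3=h depends on [2:m]
#4=k depends on [0:k]
#5=h depends on [3:h]
#6=m depends on [5:h]
sources: [0:k, 1:h]
N(rest) = Σ N(rest − s) over sources s of rest; N(one piece) = 1:
  size 1 → [4]=1  [6]=1
  size 2 → [0,4]=1  [4,6]=2  [5,6]=1
  size 3 → [0,4,6]=3  [3,5,6]=1  [4,5,6]=3
  size 4 → [0,4,5,6]=6  [2,3,5,6]=1  [3,4,5,6]=4
  size 5 → [0,3,4,5,6]=10  [1,2,3,5,6]=1  [2,3,4,5,6]=5
  first=0(k) contributes 6
  first=1(h) contributes 15
|[w]| = 21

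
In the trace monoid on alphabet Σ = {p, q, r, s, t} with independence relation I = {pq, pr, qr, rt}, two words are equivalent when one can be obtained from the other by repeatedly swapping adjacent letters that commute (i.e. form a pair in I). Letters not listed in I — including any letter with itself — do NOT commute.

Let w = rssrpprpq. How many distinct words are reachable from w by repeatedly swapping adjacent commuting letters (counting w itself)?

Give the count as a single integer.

piece 0:r — minimal
piece 1:s rests on {0:r}
piece 2:s rests on {1:s}
piece 3:r rests on {2:s}
piece 4:p rests on {2:s}
piece 5:p rests on {4:p}
piece 6:r rests on {3:r}
piece 7:p rests on {5:p}
piece 8:q rests on {2:s}
minimal pieces: {0:r}
ways to finish when only these pieces remain (= sum over removing one remaining piece with nothing left below it):
  1 left: {6}→1  {7}→1  {8}→1
  2 left: {3,6}→1  {5,7}→1  {6,7}→2  {6,8}→2  {7,8}→2
  3 left: {3,6,7}→3  {3,6,8}→3  {4,5,7}→1  {5,6,7}→3  {5,7,8}→3  {6,7,8}→6
  4 left: {3,5,6,7}→6  {3,6,7,8}→12  {4,5,6,7}→4  {4,5,7,8}→4  {5,6,7,8}→12
  5 left: {3,4,5,6,7}→10  {3,5,6,7,8}→30  {4,5,6,7,8}→20
  6 left: {3,4,5,6,7,8}→60
  7 left: {2,3,4,5,6,7,8}→60
  placing 0:r first → 60 extensions

60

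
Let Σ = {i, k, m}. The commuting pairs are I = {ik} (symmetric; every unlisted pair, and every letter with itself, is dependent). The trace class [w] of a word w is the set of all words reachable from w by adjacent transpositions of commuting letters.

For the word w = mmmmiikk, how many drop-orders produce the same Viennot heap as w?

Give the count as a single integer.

6

drop 0:m onto floor
drop 1:m onto {0:m}
drop 2:m onto {1:m}
drop 3:m onto {2:m}
drop 4:i onto {3:m}
drop 5:i onto {4:i}
drop 6:k onto {3:m}
drop 7:k onto {6:k}
ground layer = {0:m}
drop-orders for the pieces not yet dropped (sum over which currently-grounded one goes next):
  1 to go: {5} 1  {7} 1
  2 to go: {4,5} 1  {5,7} 2  {6,7} 1
  3 to go: {4,5,7} 3  {5,6,7} 3
  4 to go: {4,5,6,7} 6
  5 to go: {3,4,5,6,7} 6
  6 to go: {2,3,4,5,6,7} 6
  if 0:m drops first: 6 orders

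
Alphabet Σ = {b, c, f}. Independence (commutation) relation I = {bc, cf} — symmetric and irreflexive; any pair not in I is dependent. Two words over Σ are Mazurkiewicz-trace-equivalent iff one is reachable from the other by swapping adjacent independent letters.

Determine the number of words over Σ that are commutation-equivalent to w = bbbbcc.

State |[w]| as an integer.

15

0(b) covers ∅
1(b) covers 0:b
2(b) covers 1:b
3(b) covers 2:b
4(c) covers ∅
5(c) covers 4:c
floor of heap: 0:b, 4:c
completions by unplaced set U, small U first (add the entries for U minus each lowest piece of U):
  |U|=1: {3}:1  {5}:1
  |U|=2: {2,3}:1  {3,5}:2  {4,5}:1
  |U|=3: {1,2,3}:1  {2,3,5}:3  {3,4,5}:3
  |U|=4: {0,1,2,3}:1  {1,2,3,5}:4  {2,3,4,5}:6
  start at 0(b): 10
  start at 4(c): 5
sum over floor = 15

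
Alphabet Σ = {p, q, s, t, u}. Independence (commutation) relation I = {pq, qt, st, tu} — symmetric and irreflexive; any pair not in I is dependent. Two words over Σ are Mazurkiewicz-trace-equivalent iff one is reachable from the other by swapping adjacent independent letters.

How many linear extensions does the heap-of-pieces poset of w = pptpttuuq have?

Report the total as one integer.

10

0(p) covers ∅
1(p) covers 0:p
2(t) covers 1:p
3(p) covers 2:t
4(t) covers 3:p
5(t) covers 4:t
6(u) covers 3:p
7(u) covers 6:u
8(q) covers 7:u
floor of heap: 0:p
completions by unplaced set U, small U first (add the entries for U minus each lowest piece of U):
  |U|=1: {5}:1  {8}:1
  |U|=2: {4,5}:1  {5,8}:2  {7,8}:1
  |U|=3: {4,5,8}:3  {5,7,8}:3  {6,7,8}:1
  |U|=4: {4,5,7,8}:6  {5,6,7,8}:4
  |U|=5: {4,5,6,7,8}:10
  |U|=6: {3,4,5,6,7,8}:10
  |U|=7: {2,3,4,5,6,7,8}:10
  start at 0(p): 10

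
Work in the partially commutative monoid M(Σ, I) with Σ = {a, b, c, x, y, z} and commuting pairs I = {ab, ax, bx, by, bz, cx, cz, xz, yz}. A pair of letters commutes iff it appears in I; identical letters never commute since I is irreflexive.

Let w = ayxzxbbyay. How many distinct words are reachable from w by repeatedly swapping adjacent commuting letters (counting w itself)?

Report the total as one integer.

0(a) covers ∅
1(y) covers 0:a
2(x) covers 1:y
3(z) covers 0:a
4(x) covers 2:x
5(b) covers ∅
6(b) covers 5:b
7(y) covers 4:x
8(a) covers 3:z, 7:y
9(y) covers 8:a
floor of heap: 0:a, 5:b
completions by unplaced set U, small U first (add the entries for U minus each lowest piece of U):
  |U|=1: {6}:1  {9}:1
  |U|=2: {5,6}:1  {6,9}:2  {8,9}:1
  |U|=3: {3,8,9}:1  {5,6,9}:3  {6,8,9}:3  {7,8,9}:1
  |U|=4: {3,6,8,9}:4  {3,7,8,9}:2  {4,7,8,9}:1  {5,6,8,9}:6  {6,7,8,9}:4
  |U|=5: {2,4,7,8,9}:1  {3,4,7,8,9}:3  {3,5,6,8,9}:10  {3,6,7,8,9}:10  {4,6,7,8,9}:5  {5,6,7,8,9}:10
  |U|=6: {1,2,4,7,8,9}:1  {2,3,4,7,8,9}:4  {2,4,6,7,8,9}:6  {3,4,6,7,8,9}:18  {3,5,6,7,8,9}:30  {4,5,6,7,8,9}:15
  |U|=7: {1,2,3,4,7,8,9}:5  {1,2,4,6,7,8,9}:7  {2,3,4,6,7,8,9}:28  {2,4,5,6,7,8,9}:21  {3,4,5,6,7,8,9}:63
  |U|=8: {0,1,2,3,4,7,8,9}:5  {1,2,3,4,6,7,8,9}:40  {1,2,4,5,6,7,8,9}:28  {2,3,4,5,6,7,8,9}:112
  start at 0(a): 180
  start at 5(b): 45
sum over floor = 225

225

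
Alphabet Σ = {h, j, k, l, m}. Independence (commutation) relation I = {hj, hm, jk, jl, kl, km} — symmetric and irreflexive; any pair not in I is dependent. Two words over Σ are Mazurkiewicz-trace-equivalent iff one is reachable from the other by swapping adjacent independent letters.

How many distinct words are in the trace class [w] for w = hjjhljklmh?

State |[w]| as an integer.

455

piece 0:h — minimal
piece 1:j — minimal
piece 2:j rests on {1:j}
piece 3:h rests on {0:h}
piece 4:l rests on {3:h}
piece 5:j rests on {2:j}
piece 6:k rests on {3:h}
piece 7:l rests on {4:l}
piece 8:m rests on {5:j, 7:l}
piece 9:h rests on {6:k, 7:l}
minimal pieces: {0:h, 1:j}
ways to finish when only these pieces remain (= sum over removing one remaining piece with nothing left below it):
  1 left: {8}→1  {9}→1
  2 left: {5,8}→1  {6,9}→1  {8,9}→2
  3 left: {2,5,8}→1  {5,8,9}→3  {6,8,9}→3  {7,8,9}→2
  4 left: {1,2,5,8}→1  {2,5,8,9}→4  {4,7,8,9}→2  {5,6,8,9}→6  {5,7,8,9}→5  {6,7,8,9}→5
  5 left: {1,2,5,8,9}→5  {2,5,6,8,9}→10  {2,5,7,8,9}→9  {4,5,7,8,9}→7  {4,6,7,8,9}→7  {5,6,7,8,9}→16
  6 left: {1,2,5,6,8,9}→15  {1,2,5,7,8,9}→14  {2,4,5,7,8,9}→16  {2,5,6,7,8,9}→35  {3,4,6,7,8,9}→7  {4,5,6,7,8,9}→30
  7 left: {0,3,4,6,7,8,9}→7  {1,2,4,5,7,8,9}→30  {1,2,5,6,7,8,9}→64  {2,4,5,6,7,8,9}→81  {3,4,5,6,7,8,9}→37
  8 left: {0,3,4,5,6,7,8,9}→44  {1,2,4,5,6,7,8,9}→175  {2,3,4,5,6,7,8,9}→118
  placing 0:h first → 293 extensions
  placing 1:j first → 162 extensions
total linear extensions = 455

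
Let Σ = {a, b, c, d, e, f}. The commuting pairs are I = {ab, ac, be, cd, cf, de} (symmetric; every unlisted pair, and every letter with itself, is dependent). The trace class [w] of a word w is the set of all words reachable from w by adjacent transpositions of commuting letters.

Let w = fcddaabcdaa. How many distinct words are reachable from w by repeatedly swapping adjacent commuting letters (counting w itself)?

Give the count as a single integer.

73

#0=f has no predecessor
#1=c has no predecessor
#2=d depends on [0:f]
#3=d depends on [2:d]
#4=a depends on [3:d]
#5=a depends on [4:a]
#6=b depends on [1:c, 3:d]
#7=c depends on [6:b]
#8=d depends on [5:a, 6:b]
#9=a depends on [8:d]
#10=a depends on [9:a]
sources: [0:f, 1:c]
N(rest) = Σ N(rest − s) over sources s of rest; N(one piece) = 1:
  size 1 → [7]=1  [10]=1
  size 2 → [7,10]=2  [9,10]=1
  size 3 → [7,9,10]=3  [8,9,10]=1
  size 4 → [5,8,9,10]=1  [7,8,9,10]=4
  size 5 → [4,5,8,9,10]=1  [5,7,8,9,10]=5  [6,7,8,9,10]=4
  size 6 → [1,6,7,8,9,10]=4  [4,5,7,8,9,10]=6  [5,6,7,8,9,10]=9
  size 7 → [1,5,6,7,8,9,10]=13  [4,5,6,7,8,9,10]=15
  size 8 → [1,4,5,6,7,8,9,10]=28  [3,4,5,6,7,8,9,10]=15
  size 9 → [1,3,4,5,6,7,8,9,10]=43  [2,3,4,5,6,7,8,9,10]=15
  first=0(f) contributes 58
  first=1(c) contributes 15
|[w]| = 73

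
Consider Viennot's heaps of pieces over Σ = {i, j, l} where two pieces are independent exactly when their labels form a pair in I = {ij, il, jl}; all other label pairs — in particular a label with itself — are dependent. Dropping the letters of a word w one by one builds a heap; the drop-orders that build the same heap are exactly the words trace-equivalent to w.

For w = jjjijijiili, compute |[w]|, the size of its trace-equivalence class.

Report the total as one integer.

2772

drop 0:j onto floor
drop 1:j onto {0:j}
drop 2:j onto {1:j}
drop 3:i onto floor
drop 4:j onto {2:j}
drop 5:i onto {3:i}
drop 6:j onto {4:j}
drop 7:i onto {5:i}
drop 8:i onto {7:i}
drop 9:l onto floor
drop 10:i onto {8:i}
ground layer = {0:j, 3:i, 9:l}
drop-orders for the pieces not yet dropped (sum over which currently-grounded one goes next):
  1 to go: {6} 1  {9} 1  {10} 1
  2 to go: {4,6} 1  {6,9} 2  {6,10} 2  {8,10} 1  {9,10} 2
  3 to go: {2,4,6} 1  {4,6,9} 3  {4,6,10} 3  {6,8,10} 3  {6,9,10} 6  {7,8,10} 1  {8,9,10} 3
  4 to go: {1,2,4,6} 1  {2,4,6,9} 4  {2,4,6,10} 4  {4,6,8,10} 6  {4,6,9,10} 12  {5,7,8,10} 1  {6,7,8,10} 4  {6,8,9,10} 12  {7,8,9,10} 4
  5 to go: {0,1,2,4,6} 1  {1,2,4,6,9} 5  {1,2,4,6,10} 5  {2,4,6,8,10} 10  {2,4,6,9,10} 20  {3,5,7,8,10} 1  {4,6,7,8,10} 10  {4,6,8,9,10} 30  {5,6,7,8,10} 5  {5,7,8,9,10} 5  {6,7,8,9,10} 20
  6 to go: {0,1,2,4,6,9} 6  {0,1,2,4,6,10} 6  {1,2,4,6,8,10} 15  {1,2,4,6,9,10} 30  {2,4,6,7,8,10} 20  {2,4,6,8,9,10} 60  {3,5,6,7,8,10} 6  {3,5,7,8,9,10} 6  {4,5,6,7,8,10} 15  {4,6,7,8,9,10} 60  {5,6,7,8,9,10} 30
  7 to go: {0,1,2,4,6,8,10} 21  {0,1,2,4,6,9,10} 42  {1,2,4,6,7,8,10} 35  {1,2,4,6,8,9,10} 105  {2,4,5,6,7,8,10} 35  {2,4,6,7,8,9,10} 140  {3,4,5,6,7,8,10} 21  {3,5,6,7,8,9,10} 42  {4,5,6,7,8,9,10} 105
  8 to go: {0,1,2,4,6,7,8,10} 56  {0,1,2,4,6,8,9,10} 168  {1,2,4,5,6,7,8,10} 70  {1,2,4,6,7,8,9,10} 280  {2,3,4,5,6,7,8,10} 56  {2,4,5,6,7,8,9,10} 280  {3,4,5,6,7,8,9,10} 168
  9 to go: {0,1,2,4,5,6,7,8,10} 126  {0,1,2,4,6,7,8,9,10} 504  {1,2,3,4,5,6,7,8,10} 126  {1,2,4,5,6,7,8,9,10} 630  {2,3,4,5,6,7,8,9,10} 504
  if 0:j drops first: 1260 orders
  if 3:i drops first: 1260 orders
  if 9:l drops first: 252 orders
heap linearizations: 2772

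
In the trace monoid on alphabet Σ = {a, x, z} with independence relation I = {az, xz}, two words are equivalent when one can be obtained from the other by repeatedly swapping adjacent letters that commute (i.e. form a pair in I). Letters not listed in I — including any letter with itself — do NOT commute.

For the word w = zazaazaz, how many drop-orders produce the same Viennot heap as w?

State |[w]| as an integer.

piece 0:z — minimal
piece 1:a — minimal
piece 2:z rests on {0:z}
piece 3:a rests on {1:a}
piece 4:a rests on {3:a}
piece 5:z rests on {2:z}
piece 6:a rests on {4:a}
piece 7:z rests on {5:z}
minimal pieces: {0:z, 1:a}
ways to finish when only these pieces remain (= sum over removing one remaining piece with nothing left below it):
  1 left: {6}→1  {7}→1
  2 left: {4,6}→1  {5,7}→1  {6,7}→2
  3 left: {2,5,7}→1  {3,4,6}→1  {4,6,7}→3  {5,6,7}→3
  4 left: {0,2,5,7}→1  {1,3,4,6}→1  {2,5,6,7}→4  {3,4,6,7}→4  {4,5,6,7}→6
  5 left: {0,2,5,6,7}→5  {1,3,4,6,7}→5  {2,4,5,6,7}→10  {3,4,5,6,7}→10
  6 left: {0,2,4,5,6,7}→15  {1,3,4,5,6,7}→15  {2,3,4,5,6,7}→20
  placing 0:z first → 35 extensions
  placing 1:a first → 35 extensions
total linear extensions = 70

70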